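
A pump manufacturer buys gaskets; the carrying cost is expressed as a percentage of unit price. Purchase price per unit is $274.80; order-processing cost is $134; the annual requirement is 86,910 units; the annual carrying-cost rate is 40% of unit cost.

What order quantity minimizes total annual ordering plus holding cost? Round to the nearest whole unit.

Holding cost per unit per year: H = 40% × $274.8 = $109.9200
Q* = √(2·D·S / H) = √(2·86,910·134 / 109.92) = √211,898.5 ≈ 460.32

460 units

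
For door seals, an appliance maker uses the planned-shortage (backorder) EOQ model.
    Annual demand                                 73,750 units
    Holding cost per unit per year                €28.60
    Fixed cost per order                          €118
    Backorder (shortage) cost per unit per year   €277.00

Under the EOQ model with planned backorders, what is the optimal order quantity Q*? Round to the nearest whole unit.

Basic EOQ = √(2·73,750·118/28.6) = 780.107
Backorder adjustment √((H+b)/b) = √((28.6+277)/277) = 1.0504
Q* = 780.107 × 1.0504 ≈ 819.39

819 units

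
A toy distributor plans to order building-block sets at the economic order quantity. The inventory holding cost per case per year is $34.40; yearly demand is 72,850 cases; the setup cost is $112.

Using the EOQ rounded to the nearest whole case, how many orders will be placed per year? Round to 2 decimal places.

EOQ = √(2DS/H) = √(2 × 72,850 × 112 / 34.4)
    = √(474,372.09) ≈ 688.75 → Q = 689
Orders per year = D/Q = 72,850 / 689 = 105.733

105.73 orders per year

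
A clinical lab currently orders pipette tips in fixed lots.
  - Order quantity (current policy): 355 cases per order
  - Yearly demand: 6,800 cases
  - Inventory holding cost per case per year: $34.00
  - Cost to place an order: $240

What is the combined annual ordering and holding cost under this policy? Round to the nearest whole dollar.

Ordering: D/Q × S = 6,800/355 × $240 = $4,597.18
Holding:  Q/2 × H = 355/2 × $34 = $6,035.00
Total = $4,597.18 + $6,035.00 = $10,632.18

$10,632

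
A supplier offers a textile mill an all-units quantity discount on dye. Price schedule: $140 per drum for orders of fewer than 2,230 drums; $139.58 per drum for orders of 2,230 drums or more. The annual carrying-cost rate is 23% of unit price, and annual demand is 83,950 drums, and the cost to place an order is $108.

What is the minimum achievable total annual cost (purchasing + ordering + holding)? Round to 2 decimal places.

$11,757,602.03

H₁ = 23%×$140 = $32.2000;  H₂ = 23%×$139.58 = $32.1034
EOQ₁ = √(2×83,950×108/32.2000) = 750.43  (< 2,230, feasible at tier 1)
EOQ₂ = √(2×83,950×108/32.1034) = 751.56  (< 2,230 → use Q = 2,230 at tier-2 price)
TC(tier 1 (EOQ₁), Q≈750.4) = $11,777,163.80
TC(tier 2, Q≈2,230.0) = $11,757,602.03
Minimum at tier 2: $11,757,602.03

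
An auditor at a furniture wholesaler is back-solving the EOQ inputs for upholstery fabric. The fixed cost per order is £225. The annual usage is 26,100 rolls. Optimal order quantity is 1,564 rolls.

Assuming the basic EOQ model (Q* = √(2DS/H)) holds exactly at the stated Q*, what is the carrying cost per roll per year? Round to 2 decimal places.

£4.80

EOQ relation: Q² = 2DS/H, so rearrange for the unknown.
H = 2DS / Q² = 2 × 26,100 × 225 / 1,564² = 4.8015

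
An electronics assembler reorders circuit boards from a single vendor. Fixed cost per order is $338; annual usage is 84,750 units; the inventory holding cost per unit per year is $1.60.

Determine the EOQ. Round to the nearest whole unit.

5,984 units

2DS/H = 2·84,750·338/1.6 = 35,806,875.00
EOQ = √35,806,875.00 ≈ 5,983.88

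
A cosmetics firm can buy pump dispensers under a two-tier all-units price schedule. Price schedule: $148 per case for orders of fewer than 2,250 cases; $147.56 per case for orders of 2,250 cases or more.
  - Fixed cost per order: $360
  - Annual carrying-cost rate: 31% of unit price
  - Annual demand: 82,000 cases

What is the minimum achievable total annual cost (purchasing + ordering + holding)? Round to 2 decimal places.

H₁ = 31%×$148 = $45.8800;  H₂ = 31%×$147.56 = $45.7436
EOQ₁ = √(2×82,000×360/45.8800) = 1,134.39  (< 2,250, feasible at tier 1)
EOQ₂ = √(2×82,000×360/45.7436) = 1,136.08  (< 2,250 → use Q = 2,250 at tier-2 price)
TC(tier 1 (EOQ₁), Q≈1,134.4) = $12,188,045.70
TC(tier 2, Q≈2,250.0) = $12,164,501.55
Minimum at tier 2: $12,164,501.55

$12,164,501.55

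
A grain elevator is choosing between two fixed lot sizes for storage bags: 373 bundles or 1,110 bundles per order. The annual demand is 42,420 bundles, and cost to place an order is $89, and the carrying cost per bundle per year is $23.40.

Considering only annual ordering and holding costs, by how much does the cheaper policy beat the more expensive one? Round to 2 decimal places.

$1,902.48

TC(Q) = (D/Q)S + (Q/2)H
TC(373) = (42,420/373)×89 + (373/2)×23.4 = $14,485.76
TC(1,110) = (42,420/1,110)×89 + (1,110/2)×23.4 = $16,388.24
|ΔTC| = |$14,485.76 − $16,388.24| = $1,902.48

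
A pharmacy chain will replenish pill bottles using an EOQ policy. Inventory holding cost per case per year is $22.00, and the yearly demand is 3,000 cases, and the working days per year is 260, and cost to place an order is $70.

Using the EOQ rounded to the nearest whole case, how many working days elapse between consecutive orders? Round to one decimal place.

12.0 days

Optimal lot size Q* = (2 × 3,000 × $70 / $22)^½ ≈ 138.17 → Q = 138 cases
Cycle time = (working days × Q)/D = (260 × 138) / 3,000 = 11.960 days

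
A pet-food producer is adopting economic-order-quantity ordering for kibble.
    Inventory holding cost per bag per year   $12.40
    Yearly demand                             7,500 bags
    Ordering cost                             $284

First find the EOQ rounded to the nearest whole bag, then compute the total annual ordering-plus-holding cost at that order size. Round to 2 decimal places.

Optimal lot size Q* = (2 × 7,500 × $284 / $12.4)^½ ≈ 586.13 → Q = 586 bags
Annual ordering cost = (D/Q)·S = (7,500/586) × 284 = $3,634.81
Annual holding cost  = (Q/2)·H = (586/2) × 12.4 = $3,633.20
Total = $3,634.81 + $3,633.20 = $7,268.01

$7,268.01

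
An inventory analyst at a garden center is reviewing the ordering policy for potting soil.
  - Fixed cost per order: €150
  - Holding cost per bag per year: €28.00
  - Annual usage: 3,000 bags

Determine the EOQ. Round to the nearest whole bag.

2DS/H = 2·3,000·150/28 = 32,142.86
EOQ = √32,142.86 ≈ 179.28

179 bags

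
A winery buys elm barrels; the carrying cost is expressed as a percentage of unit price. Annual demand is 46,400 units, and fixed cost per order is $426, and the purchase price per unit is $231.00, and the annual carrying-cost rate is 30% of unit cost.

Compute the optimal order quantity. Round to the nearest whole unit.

755 units

Holding cost per unit per year: H = 30% × $231 = $69.3000
Q* = √(2·D·S / H) = √(2·46,400·426 / 69.3) = √570,458.9 ≈ 755.29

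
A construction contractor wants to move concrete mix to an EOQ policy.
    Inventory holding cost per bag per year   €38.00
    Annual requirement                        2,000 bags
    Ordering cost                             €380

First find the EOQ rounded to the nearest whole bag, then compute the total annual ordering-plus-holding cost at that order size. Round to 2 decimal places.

€7,600.00

Optimal lot size Q* = (2 × 2,000 × €380 / €38)^½ ≈ 200.00 → Q = 200 bags
Ordering: D/Q × S = 2,000/200 × €380 = €3,800.00
Holding:  Q/2 × H = 200/2 × €38 = €3,800.00
Total = €3,800.00 + €3,800.00 = €7,600.00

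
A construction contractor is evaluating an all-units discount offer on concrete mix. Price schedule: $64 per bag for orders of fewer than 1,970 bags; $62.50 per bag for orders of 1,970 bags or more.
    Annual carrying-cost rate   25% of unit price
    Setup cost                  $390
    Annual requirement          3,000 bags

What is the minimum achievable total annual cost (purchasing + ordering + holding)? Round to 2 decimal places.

$198,118.82

H₁ = 25%×$64 = $16.0000;  H₂ = 25%×$62.50 = $15.6250
EOQ₁ = √(2×3,000×390/16.0000) = 382.43  (< 1,970, feasible at tier 1)
EOQ₂ = √(2×3,000×390/15.6250) = 386.99  (< 1,970 → use Q = 1,970 at tier-2 price)
TC(tier 1 (EOQ₁), Q≈382.4) = $198,118.82
TC(tier 2, Q≈1,970.0) = $203,484.53
Minimum at tier 1 (EOQ₁): $198,118.82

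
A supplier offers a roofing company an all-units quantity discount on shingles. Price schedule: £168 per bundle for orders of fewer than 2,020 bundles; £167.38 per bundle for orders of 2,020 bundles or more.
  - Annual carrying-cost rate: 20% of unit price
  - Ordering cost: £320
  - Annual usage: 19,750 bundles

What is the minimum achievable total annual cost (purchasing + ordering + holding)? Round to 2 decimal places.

H₁ = 20%×£168 = £33.6000;  H₂ = 20%×£167.38 = £33.4760
EOQ₁ = √(2×19,750×320/33.6000) = 613.34  (< 2,020, feasible at tier 1)
EOQ₂ = √(2×19,750×320/33.4760) = 614.48  (< 2,020 → use Q = 2,020 at tier-2 price)
TC(tier 1 (EOQ₁), Q≈613.3) = £3,338,608.35
TC(tier 2, Q≈2,020.0) = £3,342,694.47
Minimum at tier 1 (EOQ₁): £3,338,608.35

£3,338,608.35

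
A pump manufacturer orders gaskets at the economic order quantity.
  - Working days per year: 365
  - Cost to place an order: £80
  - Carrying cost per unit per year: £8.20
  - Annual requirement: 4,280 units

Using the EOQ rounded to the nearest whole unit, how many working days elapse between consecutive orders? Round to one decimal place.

24.6 days

EOQ = √(2DS/H) = √(2 × 4,280 × 80 / 8.2)
    = √(83,512.20) ≈ 288.98 → Q = 289 units
T = Q/D × 365 days = 289/4,280 × 365 = 24.646 days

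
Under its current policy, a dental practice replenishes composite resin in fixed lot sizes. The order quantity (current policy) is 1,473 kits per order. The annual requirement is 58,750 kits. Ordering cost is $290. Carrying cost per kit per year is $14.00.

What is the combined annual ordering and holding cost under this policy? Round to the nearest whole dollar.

$21,878

Ordering: D/Q × S = 58,750/1,473 × $290 = $11,566.53
Holding:  Q/2 × H = 1,473/2 × $14 = $10,311.00
Total = $11,566.53 + $10,311.00 = $21,877.53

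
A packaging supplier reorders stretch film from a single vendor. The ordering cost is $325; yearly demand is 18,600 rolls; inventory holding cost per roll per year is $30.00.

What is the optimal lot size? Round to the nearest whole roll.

635 rolls

Q* = √(2·D·S / H) = √(2·18,600·325 / 30) = √403,000.0 ≈ 634.82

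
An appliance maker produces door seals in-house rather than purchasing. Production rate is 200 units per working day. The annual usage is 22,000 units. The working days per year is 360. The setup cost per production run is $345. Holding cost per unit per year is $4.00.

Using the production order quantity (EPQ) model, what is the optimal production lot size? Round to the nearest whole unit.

2,338 units

Daily demand d = 22,000/360 = 61.111; p = 200; 1 − d/p = 0.69444
EPQ = √(2DS / (H(1 − d/p)))
    = √(2 × 22,000 × 345 / (4 × 0.69444)) ≈ 2,337.69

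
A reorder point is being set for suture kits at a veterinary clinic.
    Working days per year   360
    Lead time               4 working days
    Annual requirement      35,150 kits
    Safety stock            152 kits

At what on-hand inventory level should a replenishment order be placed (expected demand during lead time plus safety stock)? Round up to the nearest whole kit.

Daily demand d = 35,150 / 360 = 97.639 kits/day
Demand during lead time = 97.639 × 4 = 390.56
Reorder point = 390.56 + 152 = 542.56 → round up

543 kits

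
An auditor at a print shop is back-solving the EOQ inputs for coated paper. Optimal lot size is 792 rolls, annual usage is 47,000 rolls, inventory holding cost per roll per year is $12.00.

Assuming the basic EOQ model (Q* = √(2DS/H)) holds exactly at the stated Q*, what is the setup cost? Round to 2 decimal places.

From Q* = √(2DS/H) ⇒ Q*² = 2DS/H.
S = Q²H / (2D) = 792² × 12 / (2 × 47,000) = 80.0763

$80.08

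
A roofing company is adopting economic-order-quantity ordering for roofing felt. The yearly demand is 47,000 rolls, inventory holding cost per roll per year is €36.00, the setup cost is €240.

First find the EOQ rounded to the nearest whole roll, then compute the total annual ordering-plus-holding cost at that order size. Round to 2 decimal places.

€28,498.42

Q* = √(2·D·S / H) = √(2·47,000·240 / 36) = √626,666.7 ≈ 791.62 → Q = 792 rolls
Ordering: D/Q × S = 47,000/792 × €240 = €14,242.42
Holding:  Q/2 × H = 792/2 × €36 = €14,256.00
Total = €14,242.42 + €14,256.00 = €28,498.42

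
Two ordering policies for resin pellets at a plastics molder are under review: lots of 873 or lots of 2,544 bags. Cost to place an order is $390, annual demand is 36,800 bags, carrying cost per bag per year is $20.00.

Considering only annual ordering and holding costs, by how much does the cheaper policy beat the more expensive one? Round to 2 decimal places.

TC(Q) = (D/Q)S + (Q/2)H
TC(873) = (36,800/873)×390 + (873/2)×20 = $25,169.86
TC(2,544) = (36,800/2,544)×390 + (2,544/2)×20 = $31,081.51
|ΔTC| = |$25,169.86 − $31,081.51| = $5,911.65

$5,911.65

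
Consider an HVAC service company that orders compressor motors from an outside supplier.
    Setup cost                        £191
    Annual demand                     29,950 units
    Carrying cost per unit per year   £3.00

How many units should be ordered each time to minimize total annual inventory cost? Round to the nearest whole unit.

1,953 units

2DS/H = 2·29,950·191/3 = 3,813,633.33
EOQ = √3,813,633.33 ≈ 1,952.85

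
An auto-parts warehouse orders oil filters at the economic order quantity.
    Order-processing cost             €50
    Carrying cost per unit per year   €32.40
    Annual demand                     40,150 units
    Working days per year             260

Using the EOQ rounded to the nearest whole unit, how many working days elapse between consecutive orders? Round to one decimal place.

2.3 days

Optimal lot size Q* = (2 × 40,150 × €50 / €32.4)^½ ≈ 352.02 → Q = 352 units
Cycle time = (working days × Q)/D = (260 × 352) / 40,150 = 2.279 days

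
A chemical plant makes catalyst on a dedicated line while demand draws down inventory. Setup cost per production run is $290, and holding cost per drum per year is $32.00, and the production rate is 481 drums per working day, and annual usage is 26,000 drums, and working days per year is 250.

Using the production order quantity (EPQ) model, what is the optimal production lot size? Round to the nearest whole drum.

d = 26,000/250 = 104.0000 drums/day;  effective holding cost H(1 − d/p) = 32·(1 − 104.0000/481) = 25.08108
Q* = √(2DS / H_eff) = √(2·26,000·290 / 25.08108) ≈ 775.40

775 drums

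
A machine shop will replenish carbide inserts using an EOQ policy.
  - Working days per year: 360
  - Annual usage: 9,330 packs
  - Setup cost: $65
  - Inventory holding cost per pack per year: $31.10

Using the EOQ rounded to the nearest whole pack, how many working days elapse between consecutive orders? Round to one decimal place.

7.6 days

2DS/H = 2·9,330·65/31.1 = 39,000.00
EOQ = √39,000.00 ≈ 197.48 → Q = 197 packs
T = Q/D × 360 days = 197/9,330 × 360 = 7.601 days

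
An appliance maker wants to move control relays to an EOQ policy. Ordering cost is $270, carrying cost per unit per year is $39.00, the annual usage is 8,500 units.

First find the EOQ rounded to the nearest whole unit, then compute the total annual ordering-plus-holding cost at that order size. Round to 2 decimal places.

EOQ = √(2DS/H) = √(2 × 8,500 × 270 / 39)
    = √(117,692.31) ≈ 343.06 → Q = 343 units
Ordering: D/Q × S = 8,500/343 × $270 = $6,690.96
Holding:  Q/2 × H = 343/2 × $39 = $6,688.50
Total = $6,690.96 + $6,688.50 = $13,379.46

$13,379.46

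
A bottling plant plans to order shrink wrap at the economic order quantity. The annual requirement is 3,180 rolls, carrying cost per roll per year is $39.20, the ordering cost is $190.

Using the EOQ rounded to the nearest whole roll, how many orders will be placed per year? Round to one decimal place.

18.1 orders per year

EOQ = √(2DS/H) = √(2 × 3,180 × 190 / 39.2)
    = √(30,826.53) ≈ 175.57 → Q = 176
N = D/Q = 3,180/176 ≈ 18.068 orders/yr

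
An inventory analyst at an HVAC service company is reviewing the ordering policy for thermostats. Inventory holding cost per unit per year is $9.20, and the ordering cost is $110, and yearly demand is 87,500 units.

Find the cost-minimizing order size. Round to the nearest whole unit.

2DS/H = 2·87,500·110/9.2 = 2,092,391.30
EOQ = √2,092,391.30 ≈ 1,446.51

1,447 units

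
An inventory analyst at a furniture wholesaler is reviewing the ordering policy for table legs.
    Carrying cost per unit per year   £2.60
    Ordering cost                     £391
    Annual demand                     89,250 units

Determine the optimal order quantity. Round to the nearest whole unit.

Q* = √(2·D·S / H) = √(2·89,250·391 / 2.6) = √26,843,653.8 ≈ 5,181.09

5,181 units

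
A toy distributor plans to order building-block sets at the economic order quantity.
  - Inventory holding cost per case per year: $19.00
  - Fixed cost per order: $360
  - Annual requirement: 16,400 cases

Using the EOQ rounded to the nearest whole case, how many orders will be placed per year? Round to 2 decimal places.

20.81 orders per year

2DS/H = 2·16,400·360/19 = 621,473.68
EOQ = √621,473.68 ≈ 788.34 → Q = 788
N = D/Q = 16,400/788 ≈ 20.812 orders/yr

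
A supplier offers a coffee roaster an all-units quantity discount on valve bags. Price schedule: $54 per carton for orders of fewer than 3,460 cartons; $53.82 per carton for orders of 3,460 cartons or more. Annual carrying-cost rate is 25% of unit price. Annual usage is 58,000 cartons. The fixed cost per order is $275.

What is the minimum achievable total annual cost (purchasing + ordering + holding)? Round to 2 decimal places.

H₁ = 25%×$54 = $13.5000;  H₂ = 25%×$53.82 = $13.4550
EOQ₁ = √(2×58,000×275/13.5000) = 1,537.19  (< 3,460, feasible at tier 1)
EOQ₂ = √(2×58,000×275/13.4550) = 1,539.76  (< 3,460 → use Q = 3,460 at tier-2 price)
TC(tier 1 (EOQ₁), Q≈1,537.2) = $3,152,752.11
TC(tier 2, Q≈3,460.0) = $3,149,446.98
Minimum at tier 2: $3,149,446.98

$3,149,446.98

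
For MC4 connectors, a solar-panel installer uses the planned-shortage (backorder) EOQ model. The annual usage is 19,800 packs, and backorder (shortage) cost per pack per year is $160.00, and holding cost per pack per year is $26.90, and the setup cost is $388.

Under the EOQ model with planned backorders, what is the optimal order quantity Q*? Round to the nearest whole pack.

Q* = √(2DS/H) · √((H + b)/b)
   = √(2 × 19,800 × 388 / 26.9) · √((26.9 + 160) / 160)
   = 755.766 × 1.0808 ≈ 816.83

817 packs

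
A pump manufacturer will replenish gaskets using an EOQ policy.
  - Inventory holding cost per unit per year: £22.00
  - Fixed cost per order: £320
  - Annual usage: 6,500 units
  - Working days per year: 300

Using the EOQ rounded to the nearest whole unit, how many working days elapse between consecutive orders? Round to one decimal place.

Optimal lot size Q* = (2 × 6,500 × £320 / £22)^½ ≈ 434.85 → Q = 435 units
T = Q/D × 300 days = 435/6,500 × 300 = 20.077 days

20.1 days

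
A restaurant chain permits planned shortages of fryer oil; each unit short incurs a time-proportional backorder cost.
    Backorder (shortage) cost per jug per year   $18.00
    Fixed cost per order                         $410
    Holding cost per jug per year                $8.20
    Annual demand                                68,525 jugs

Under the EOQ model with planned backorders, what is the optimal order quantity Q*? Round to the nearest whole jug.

Q* = √(2DS/H) · √((H + b)/b)
   = √(2 × 68,525 × 410 / 8.2) · √((8.2 + 18) / 18)
   = 2,617.728 × 1.2065 ≈ 3,158.19

3,158 jugs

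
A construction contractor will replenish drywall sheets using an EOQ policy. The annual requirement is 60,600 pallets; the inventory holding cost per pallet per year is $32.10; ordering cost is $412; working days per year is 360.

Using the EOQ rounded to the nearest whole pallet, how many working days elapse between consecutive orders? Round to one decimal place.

Q* = √(2·D·S / H) = √(2·60,600·412 / 32.1) = √1,555,588.8 ≈ 1,247.23 → Q = 1,247 pallets
T = Q/D × 360 days = 1,247/60,600 × 360 = 7.408 days

7.4 days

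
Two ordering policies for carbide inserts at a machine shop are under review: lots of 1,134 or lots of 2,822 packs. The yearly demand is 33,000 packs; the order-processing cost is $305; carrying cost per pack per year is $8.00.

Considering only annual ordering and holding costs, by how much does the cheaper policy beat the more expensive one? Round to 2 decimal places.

For each Q, cost = (D/Q)·S + (Q/2)·H.
TC(1,134) = (33,000/1,134)×305 + (1,134/2)×8 = $13,411.66
TC(2,822) = (33,000/2,822)×305 + (2,822/2)×8 = $14,854.62
Cheaper: Q = 1,134.  Difference = $1,442.96

$1,442.96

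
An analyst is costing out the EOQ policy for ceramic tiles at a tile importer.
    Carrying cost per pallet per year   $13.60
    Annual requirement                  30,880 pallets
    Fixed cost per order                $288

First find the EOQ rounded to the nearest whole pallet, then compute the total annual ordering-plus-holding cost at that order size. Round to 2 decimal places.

EOQ = √(2DS/H) = √(2 × 30,880 × 288 / 13.6)
    = √(1,307,858.82) ≈ 1,143.62 → Q = 1,144 pallets
Ordering: D/Q × S = 30,880/1,144 × $288 = $7,773.99
Holding:  Q/2 × H = 1,144/2 × $13.6 = $7,779.20
Total = $7,773.99 + $7,779.20 = $15,553.19

$15,553.19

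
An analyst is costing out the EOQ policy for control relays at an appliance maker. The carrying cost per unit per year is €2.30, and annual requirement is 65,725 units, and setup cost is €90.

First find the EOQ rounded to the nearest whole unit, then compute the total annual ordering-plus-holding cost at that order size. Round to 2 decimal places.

€5,216.33

2DS/H = 2·65,725·90/2.3 = 5,143,695.65
EOQ = √5,143,695.65 ≈ 2,267.97 → Q = 2,268 units
Annual ordering cost = (D/Q)·S = (65,725/2,268) × 90 = €2,608.13
Annual holding cost  = (Q/2)·H = (2,268/2) × 2.3 = €2,608.20
Total = €2,608.13 + €2,608.20 = €5,216.33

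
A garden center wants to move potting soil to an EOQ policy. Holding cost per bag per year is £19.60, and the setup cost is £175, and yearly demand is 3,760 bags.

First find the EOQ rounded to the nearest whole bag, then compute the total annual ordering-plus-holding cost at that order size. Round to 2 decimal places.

EOQ = √(2DS/H) = √(2 × 3,760 × 175 / 19.6)
    = √(67,142.86) ≈ 259.12 → Q = 259 bags
Ordering: D/Q × S = 3,760/259 × £175 = £2,540.54
Holding:  Q/2 × H = 259/2 × £19.6 = £2,538.20
Total = £2,540.54 + £2,538.20 = £5,078.74

£5,078.74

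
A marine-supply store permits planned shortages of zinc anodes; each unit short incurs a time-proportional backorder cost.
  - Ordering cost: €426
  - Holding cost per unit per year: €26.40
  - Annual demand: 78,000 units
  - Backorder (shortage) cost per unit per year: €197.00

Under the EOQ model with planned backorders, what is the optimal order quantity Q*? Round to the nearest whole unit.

1,690 units

Q* = √(2DS/H) · √((H + b)/b)
   = √(2 × 78,000 × 426 / 26.4) · √((26.4 + 197) / 197)
   = 1,586.592 × 1.0649 ≈ 1,689.56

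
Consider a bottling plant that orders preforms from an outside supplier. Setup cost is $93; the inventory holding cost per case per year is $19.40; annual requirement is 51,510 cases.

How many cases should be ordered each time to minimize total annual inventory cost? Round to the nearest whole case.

703 cases

EOQ = √(2DS/H) = √(2 × 51,510 × 93 / 19.4)
    = √(493,858.76) ≈ 702.75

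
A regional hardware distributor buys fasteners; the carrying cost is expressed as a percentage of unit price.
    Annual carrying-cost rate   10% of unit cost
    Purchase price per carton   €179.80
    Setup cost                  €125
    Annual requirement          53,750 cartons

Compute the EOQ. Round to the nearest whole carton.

864 cartons

Carrying cost H = €179.8 × 10% = €17.9800/carton/yr
Optimal lot size Q* = (2 × 53,750 × €125 / €17.98)^½ ≈ 864.50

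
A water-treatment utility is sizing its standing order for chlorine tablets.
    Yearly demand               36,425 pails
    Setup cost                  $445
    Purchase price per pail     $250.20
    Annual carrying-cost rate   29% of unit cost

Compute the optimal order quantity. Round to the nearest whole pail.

H = i·C = 0.29 × $250.2 = $72.5580 per pail-year
Optimal lot size Q* = (2 × 36,425 × $445 / $72.558)^½ ≈ 668.42

668 pails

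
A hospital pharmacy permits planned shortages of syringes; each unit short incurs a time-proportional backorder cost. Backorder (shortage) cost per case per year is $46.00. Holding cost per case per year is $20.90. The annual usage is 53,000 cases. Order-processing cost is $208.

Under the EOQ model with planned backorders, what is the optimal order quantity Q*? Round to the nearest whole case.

1,239 cases

Q* = √(2DS/H) · √((H + b)/b)
   = √(2 × 53,000 × 208 / 20.9) · √((20.9 + 46) / 46)
   = 1,027.097 × 1.2060 ≈ 1,238.64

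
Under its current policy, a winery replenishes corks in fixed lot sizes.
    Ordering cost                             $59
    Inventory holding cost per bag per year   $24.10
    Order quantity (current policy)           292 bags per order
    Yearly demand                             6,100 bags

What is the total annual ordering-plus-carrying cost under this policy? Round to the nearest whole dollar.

$4,751

Annual ordering cost = (D/Q)·S = (6,100/292) × 59 = $1,232.53
Annual holding cost  = (Q/2)·H = (292/2) × 24.1 = $3,518.60
Total = $1,232.53 + $3,518.60 = $4,751.13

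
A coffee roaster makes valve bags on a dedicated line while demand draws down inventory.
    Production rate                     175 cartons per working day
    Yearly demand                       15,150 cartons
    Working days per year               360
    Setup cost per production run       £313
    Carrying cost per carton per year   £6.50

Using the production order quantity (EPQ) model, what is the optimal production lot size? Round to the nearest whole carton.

d = 15,150/360 = 42.0833 cartons/day;  effective holding cost H(1 − d/p) = 6.5·(1 − 42.0833/175) = 4.93690
Q* = √(2DS / H_eff) = √(2·15,150·313 / 4.93690) ≈ 1,386.01

1,386 cartons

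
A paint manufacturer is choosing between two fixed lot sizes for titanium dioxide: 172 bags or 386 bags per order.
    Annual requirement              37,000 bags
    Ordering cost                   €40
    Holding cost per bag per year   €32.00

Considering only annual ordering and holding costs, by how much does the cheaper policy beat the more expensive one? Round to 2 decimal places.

€1,346.45

Annual cost at Q: ordering D·S/Q plus holding Q·H/2.
TC(172) = (37,000/172)×40 + (172/2)×32 = €11,356.65
TC(386) = (37,000/386)×40 + (386/2)×32 = €10,010.20
Lots of 386 are cheaper by €1,346.45.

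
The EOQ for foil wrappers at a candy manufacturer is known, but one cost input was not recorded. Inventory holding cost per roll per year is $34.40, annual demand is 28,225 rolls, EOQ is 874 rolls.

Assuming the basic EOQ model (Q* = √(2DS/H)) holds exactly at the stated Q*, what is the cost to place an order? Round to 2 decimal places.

EOQ relation: Q² = 2DS/H, so rearrange for the unknown.
S = Q²H / (2D) = 874² × 34.4 / (2 × 28,225) = 465.4975

$465.50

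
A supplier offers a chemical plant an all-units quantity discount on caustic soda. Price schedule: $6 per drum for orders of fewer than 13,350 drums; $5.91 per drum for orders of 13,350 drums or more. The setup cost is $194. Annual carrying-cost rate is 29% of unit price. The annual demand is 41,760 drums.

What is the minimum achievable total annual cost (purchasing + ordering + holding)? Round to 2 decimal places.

$255,869.71

H₁ = 29%×$6 = $1.7400;  H₂ = 29%×$5.91 = $1.7139
EOQ₁ = √(2×41,760×194/1.7400) = 3,051.56  (< 13,350, feasible at tier 1)
EOQ₂ = √(2×41,760×194/1.7139) = 3,074.70  (< 13,350 → use Q = 13,350 at tier-2 price)
TC(tier 1 (EOQ₁), Q≈3,051.6) = $255,869.71
TC(tier 2, Q≈13,350.0) = $258,848.73
Minimum at tier 1 (EOQ₁): $255,869.71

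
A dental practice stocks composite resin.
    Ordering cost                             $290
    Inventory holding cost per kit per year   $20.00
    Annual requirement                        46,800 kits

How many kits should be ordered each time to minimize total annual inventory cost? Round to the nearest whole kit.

1,165 kits

Optimal lot size Q* = (2 × 46,800 × $290 / $20)^½ ≈ 1,164.99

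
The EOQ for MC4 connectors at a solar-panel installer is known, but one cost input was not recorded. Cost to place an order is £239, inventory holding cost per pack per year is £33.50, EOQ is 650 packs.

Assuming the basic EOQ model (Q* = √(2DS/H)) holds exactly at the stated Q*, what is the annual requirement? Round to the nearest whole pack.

Since Q* = (2DS/H)^½, squaring gives Q*²·H = 2DS.
D = Q²H / (2S) = 650² × 33.5 / (2 × 239) = 29,610.36

29,610 packs per year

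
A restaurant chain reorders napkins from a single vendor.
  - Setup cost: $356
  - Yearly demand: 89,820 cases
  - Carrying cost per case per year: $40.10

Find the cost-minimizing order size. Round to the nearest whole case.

1,263 cases

EOQ = √(2DS/H) = √(2 × 89,820 × 356 / 40.1)
    = √(1,594,808.98) ≈ 1,262.86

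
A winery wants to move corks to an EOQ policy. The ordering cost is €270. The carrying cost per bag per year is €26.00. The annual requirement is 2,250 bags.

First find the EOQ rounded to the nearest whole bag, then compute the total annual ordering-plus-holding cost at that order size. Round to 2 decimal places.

2DS/H = 2·2,250·270/26 = 46,730.77
EOQ = √46,730.77 ≈ 216.17 → Q = 216 bags
Annual ordering cost = (D/Q)·S = (2,250/216) × 270 = €2,812.50
Annual holding cost  = (Q/2)·H = (216/2) × 26 = €2,808.00
Total = €2,812.50 + €2,808.00 = €5,620.50

€5,620.50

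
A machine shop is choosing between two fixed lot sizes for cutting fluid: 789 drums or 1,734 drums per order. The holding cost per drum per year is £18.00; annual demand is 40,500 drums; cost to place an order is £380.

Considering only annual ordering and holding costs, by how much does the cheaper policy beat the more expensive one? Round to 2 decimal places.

Annual cost at Q: ordering D·S/Q plus holding Q·H/2.
TC(789) = (40,500/789)×380 + (789/2)×18 = £26,606.70
TC(1,734) = (40,500/1,734)×380 + (1,734/2)×18 = £24,481.43
Cheaper: Q = 1,734.  Difference = £2,125.27

£2,125.27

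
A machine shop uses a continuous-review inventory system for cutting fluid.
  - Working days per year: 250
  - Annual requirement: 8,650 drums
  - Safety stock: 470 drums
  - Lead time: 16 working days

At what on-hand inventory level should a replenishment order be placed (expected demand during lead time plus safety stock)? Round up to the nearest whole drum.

1,024 drums

Daily demand d = 8,650 / 250 = 34.600 drums/day
Demand during lead time = 34.600 × 16 = 553.60
Reorder point = 553.60 + 470 = 1,023.60 → round up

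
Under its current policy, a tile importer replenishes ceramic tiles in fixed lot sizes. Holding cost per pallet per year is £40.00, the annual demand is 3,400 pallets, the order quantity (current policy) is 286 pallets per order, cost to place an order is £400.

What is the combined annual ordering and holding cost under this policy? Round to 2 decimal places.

£10,475.24

Ordering: D/Q × S = 3,400/286 × £400 = £4,755.24
Holding:  Q/2 × H = 286/2 × £40 = £5,720.00
Total = £4,755.24 + £5,720.00 = £10,475.24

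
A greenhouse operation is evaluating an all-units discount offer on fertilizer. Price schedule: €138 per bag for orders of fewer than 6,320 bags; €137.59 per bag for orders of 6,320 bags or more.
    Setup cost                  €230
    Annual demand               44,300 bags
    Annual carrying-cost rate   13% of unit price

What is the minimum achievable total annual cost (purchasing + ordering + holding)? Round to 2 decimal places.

€6,132,520.18

H₁ = 13%×€138 = €17.9400;  H₂ = 13%×€137.59 = €17.8867
EOQ₁ = √(2×44,300×230/17.9400) = 1,065.78  (< 6,320, feasible at tier 1)
EOQ₂ = √(2×44,300×230/17.8867) = 1,067.37  (< 6,320 → use Q = 6,320 at tier-2 price)
TC(tier 1 (EOQ₁), Q≈1,065.8) = €6,132,520.18
TC(tier 2, Q≈6,320.0) = €6,153,371.16
Minimum at tier 1 (EOQ₁): €6,132,520.18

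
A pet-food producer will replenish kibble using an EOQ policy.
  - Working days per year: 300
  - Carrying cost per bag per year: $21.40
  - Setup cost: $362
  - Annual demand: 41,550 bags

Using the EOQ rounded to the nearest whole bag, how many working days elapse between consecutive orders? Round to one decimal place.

8.6 days

Q* = √(2·D·S / H) = √(2·41,550·362 / 21.4) = √1,405,710.3 ≈ 1,185.63 → Q = 1,186 bags
Days between orders = 300 / (D/Q) = 300 / 35.034 ≈ 8.563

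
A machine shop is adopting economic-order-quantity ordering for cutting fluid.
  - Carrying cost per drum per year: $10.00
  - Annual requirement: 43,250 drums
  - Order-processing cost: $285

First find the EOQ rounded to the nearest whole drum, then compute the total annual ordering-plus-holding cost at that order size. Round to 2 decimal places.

EOQ = √(2DS/H) = √(2 × 43,250 × 285 / 10)
    = √(2,465,250.00) ≈ 1,570.11 → Q = 1,570 drums
Ordering: D/Q × S = 43,250/1,570 × $285 = $7,851.11
Holding:  Q/2 × H = 1,570/2 × $10 = $7,850.00
Total = $7,851.11 + $7,850.00 = $15,701.11

$15,701.11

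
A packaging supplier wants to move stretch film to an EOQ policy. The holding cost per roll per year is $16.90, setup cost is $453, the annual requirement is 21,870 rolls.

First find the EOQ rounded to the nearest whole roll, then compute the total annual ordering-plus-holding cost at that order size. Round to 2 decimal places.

2DS/H = 2·21,870·453/16.9 = 1,172,439.05
EOQ = √1,172,439.05 ≈ 1,082.79 → Q = 1,083 rolls
Annual ordering cost = (D/Q)·S = (21,870/1,083) × 453 = $9,147.84
Annual holding cost  = (Q/2)·H = (1,083/2) × 16.9 = $9,151.35
Total = $9,147.84 + $9,151.35 = $18,299.19

$18,299.19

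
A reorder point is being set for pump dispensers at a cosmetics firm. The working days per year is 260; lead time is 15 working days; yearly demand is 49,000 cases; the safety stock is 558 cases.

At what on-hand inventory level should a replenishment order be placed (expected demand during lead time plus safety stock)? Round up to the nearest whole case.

3,385 cases

Daily demand d = 49,000 / 260 = 188.462 cases/day
Demand during lead time = 188.462 × 15 = 2,826.92
Reorder point = 2,826.92 + 558 = 3,384.92 → round up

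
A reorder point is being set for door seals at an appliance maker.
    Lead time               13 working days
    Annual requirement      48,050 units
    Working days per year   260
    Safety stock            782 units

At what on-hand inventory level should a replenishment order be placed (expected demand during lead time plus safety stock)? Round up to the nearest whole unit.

3,185 units

Daily demand d = 48,050 / 260 = 184.808 units/day
Demand during lead time = 184.808 × 13 = 2,402.50
Reorder point = 2,402.50 + 782 = 3,184.50 → round up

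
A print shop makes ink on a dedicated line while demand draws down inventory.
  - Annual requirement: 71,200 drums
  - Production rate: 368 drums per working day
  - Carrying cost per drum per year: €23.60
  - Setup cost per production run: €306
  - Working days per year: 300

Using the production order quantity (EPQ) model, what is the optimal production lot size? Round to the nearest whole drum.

d = 71,200/300 = 237.3333 drums/day;  effective holding cost H(1 − d/p) = 23.6·(1 − 237.3333/368) = 8.37971
Q* = √(2DS / H_eff) = √(2·71,200·306 / 8.37971) ≈ 2,280.35

2,280 drums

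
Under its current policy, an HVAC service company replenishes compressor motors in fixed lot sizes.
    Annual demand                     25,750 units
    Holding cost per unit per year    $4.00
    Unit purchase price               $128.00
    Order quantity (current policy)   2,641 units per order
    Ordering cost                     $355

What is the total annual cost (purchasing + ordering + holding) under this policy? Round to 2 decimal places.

Ordering: D/Q × S = 25,750/2,641 × $355 = $3,461.28
Holding:  Q/2 × H = 2,641/2 × $4 = $5,282.00
Purchase cost = D·C = 25,750 × 128 = $3,296,000.00
Total = $3,461.28 + $5,282.00 + $3,296,000.00 = $3,304,743.28

$3,304,743.28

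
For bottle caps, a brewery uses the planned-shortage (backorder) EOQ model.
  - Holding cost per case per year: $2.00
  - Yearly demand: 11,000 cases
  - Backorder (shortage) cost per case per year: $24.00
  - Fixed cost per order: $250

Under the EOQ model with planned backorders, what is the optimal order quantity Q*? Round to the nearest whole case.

Basic EOQ = √(2·11,000·250/2) = 1,658.312
Backorder adjustment √((H+b)/b) = √((2+24)/24) = 1.0408
Q* = 1,658.312 × 1.0408 ≈ 1,726.03

1,726 cases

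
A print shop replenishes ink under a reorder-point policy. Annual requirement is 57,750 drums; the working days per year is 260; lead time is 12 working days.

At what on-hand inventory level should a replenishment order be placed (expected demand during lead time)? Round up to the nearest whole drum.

2,666 drums

Daily demand d = 57,750 / 260 = 222.115 drums/day
Demand during lead time = 222.115 × 12 = 2,665.38
Reorder point = 2,665.38 → round up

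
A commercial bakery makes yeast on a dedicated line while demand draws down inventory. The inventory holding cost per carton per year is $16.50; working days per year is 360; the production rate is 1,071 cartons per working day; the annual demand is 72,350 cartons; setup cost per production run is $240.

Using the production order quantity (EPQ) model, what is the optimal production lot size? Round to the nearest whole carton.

Daily demand d = 72,350/360 = 200.972; p = 1071; 1 − d/p = 0.81235
EPQ = √(2DS / (H(1 − d/p)))
    = √(2 × 72,350 × 240 / (16.5 × 0.81235)) ≈ 1,609.63

1,610 cartons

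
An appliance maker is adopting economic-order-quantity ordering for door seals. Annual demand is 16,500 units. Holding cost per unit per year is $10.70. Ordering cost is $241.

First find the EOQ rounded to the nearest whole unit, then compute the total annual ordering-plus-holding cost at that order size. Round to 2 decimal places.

$9,224.81

Optimal lot size Q* = (2 × 16,500 × $241 / $10.7)^½ ≈ 862.13 → Q = 862 units
Ordering: D/Q × S = 16,500/862 × $241 = $4,613.11
Holding:  Q/2 × H = 862/2 × $10.7 = $4,611.70
Total = $4,613.11 + $4,611.70 = $9,224.81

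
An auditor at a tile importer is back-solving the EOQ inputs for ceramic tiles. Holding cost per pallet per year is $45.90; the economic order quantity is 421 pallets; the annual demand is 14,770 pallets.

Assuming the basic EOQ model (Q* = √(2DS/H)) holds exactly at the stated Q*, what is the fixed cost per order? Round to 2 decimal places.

$275.40

EOQ relation: Q² = 2DS/H, so rearrange for the unknown.
S = Q²H / (2D) = 421² × 45.9 / (2 × 14,770) = 275.4016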